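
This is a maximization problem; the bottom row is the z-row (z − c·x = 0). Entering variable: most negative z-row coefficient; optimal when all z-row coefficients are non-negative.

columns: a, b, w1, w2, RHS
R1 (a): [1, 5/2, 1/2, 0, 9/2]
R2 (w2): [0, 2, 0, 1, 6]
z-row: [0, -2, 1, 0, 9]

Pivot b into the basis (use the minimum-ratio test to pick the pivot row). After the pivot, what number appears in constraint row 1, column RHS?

Ratio test on column b — row 1: (9/2)/(5/2) = 9/5; row 2: 6/2 = 3. Minimum is 9/5 at row 1 (a leaves); pivot element 5/2.
Divide row 1 by 5/2; eliminate column b from the other rows.
In the new row 1, the RHS entry is the old entry divided by the pivot: (9/2)/(5/2) = 9/5.

9/5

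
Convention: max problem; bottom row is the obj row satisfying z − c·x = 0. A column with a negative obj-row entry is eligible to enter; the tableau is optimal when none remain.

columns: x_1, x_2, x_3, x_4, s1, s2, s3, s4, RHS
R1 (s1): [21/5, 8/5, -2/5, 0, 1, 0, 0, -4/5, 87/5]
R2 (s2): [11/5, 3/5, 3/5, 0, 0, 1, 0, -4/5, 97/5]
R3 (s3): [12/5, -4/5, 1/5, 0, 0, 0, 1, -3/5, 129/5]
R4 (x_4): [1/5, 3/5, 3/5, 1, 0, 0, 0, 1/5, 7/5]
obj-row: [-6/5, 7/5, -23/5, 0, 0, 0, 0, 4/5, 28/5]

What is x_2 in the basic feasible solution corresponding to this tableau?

0

x_2 is not in the basis, so in the current basic feasible solution x_2 = 0.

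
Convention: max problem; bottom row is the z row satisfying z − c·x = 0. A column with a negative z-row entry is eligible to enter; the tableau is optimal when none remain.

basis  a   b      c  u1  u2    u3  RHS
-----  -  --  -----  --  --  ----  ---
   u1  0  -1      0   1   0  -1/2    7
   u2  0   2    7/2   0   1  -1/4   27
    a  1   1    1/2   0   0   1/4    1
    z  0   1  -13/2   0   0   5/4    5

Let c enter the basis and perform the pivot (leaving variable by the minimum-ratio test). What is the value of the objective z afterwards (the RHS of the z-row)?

18

Ratio test on column c — row 1: entry 0 ≤ 0; row 2: 27/(7/2) = 54/7; row 3: 1/(1/2) = 2. Minimum is 2 at row 3 (a leaves); pivot element 1/2.
Pivot on row 3; the z-row RHS becomes 5 − (-13/2)·2 = 18.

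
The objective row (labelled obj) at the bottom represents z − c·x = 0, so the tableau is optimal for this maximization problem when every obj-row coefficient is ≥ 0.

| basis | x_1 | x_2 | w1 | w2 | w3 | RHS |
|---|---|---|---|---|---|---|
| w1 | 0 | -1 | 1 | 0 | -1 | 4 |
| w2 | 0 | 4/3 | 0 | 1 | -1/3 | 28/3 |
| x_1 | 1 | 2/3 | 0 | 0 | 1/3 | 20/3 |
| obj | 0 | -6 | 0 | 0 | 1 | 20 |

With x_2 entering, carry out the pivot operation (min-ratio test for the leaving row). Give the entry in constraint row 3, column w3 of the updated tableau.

Ratio test on column x_2 — row 1: entry -1 ≤ 0; row 2: (28/3)/(4/3) = 7; row 3: (20/3)/(2/3) = 10. Minimum is 7 at row 2 (w2 leaves); pivot element 4/3.
Divide row 2 by 4/3; eliminate column x_2 from the other rows.
Row 3 update in column w3: 1/3 − (2/3)·(-1/4) = 1/2.

1/2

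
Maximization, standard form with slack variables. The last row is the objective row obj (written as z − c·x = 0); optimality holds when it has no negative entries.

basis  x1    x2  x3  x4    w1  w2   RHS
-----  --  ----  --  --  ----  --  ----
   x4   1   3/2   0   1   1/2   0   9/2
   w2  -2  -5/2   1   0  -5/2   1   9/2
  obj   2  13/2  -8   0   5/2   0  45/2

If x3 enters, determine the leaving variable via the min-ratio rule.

Column x3 entries and ratios — x4: 0 ≤ 0, skip; w2: (9/2)/1 = 9/2.
Smallest ratio is 9/2 in the row of w2, so w2 leaves.

w2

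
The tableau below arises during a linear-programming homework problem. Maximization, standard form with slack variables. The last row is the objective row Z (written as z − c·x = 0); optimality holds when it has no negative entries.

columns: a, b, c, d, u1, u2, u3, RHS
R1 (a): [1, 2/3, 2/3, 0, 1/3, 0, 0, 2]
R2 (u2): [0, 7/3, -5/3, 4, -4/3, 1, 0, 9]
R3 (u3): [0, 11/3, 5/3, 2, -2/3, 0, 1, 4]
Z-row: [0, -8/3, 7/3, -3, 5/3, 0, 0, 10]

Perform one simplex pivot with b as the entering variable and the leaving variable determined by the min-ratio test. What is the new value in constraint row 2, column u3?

Ratio test on column b — row 1: 2/(2/3) = 3; row 2: 9/(7/3) = 27/7; row 3: 4/(11/3) = 12/11. Minimum is 12/11 at row 3 (u3 leaves); pivot element 11/3.
Divide row 3 by 11/3; eliminate column b from the other rows.
Row 2 update in column u3: 0 − (7/3)·(3/11) = -7/11.

-7/11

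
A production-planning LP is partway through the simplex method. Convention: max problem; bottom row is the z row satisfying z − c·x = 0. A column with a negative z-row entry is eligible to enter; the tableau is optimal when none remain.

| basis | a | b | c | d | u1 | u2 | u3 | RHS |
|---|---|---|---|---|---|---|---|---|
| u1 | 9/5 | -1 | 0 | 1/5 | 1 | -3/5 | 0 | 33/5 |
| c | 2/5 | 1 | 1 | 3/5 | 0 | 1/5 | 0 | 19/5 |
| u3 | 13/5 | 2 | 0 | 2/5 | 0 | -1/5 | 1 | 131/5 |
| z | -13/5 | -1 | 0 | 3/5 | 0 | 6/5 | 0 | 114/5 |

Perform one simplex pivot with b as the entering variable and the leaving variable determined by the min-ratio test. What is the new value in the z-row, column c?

1

Ratio test on column b — row 1: entry -1 ≤ 0; row 2: (19/5)/1 = 19/5; row 3: (131/5)/2 = 131/10. Minimum is 19/5 at row 2 (c leaves); pivot element 1.
Divide row 2 by 1; eliminate column b from the other rows.
z-row update in column c: 0 − (-1)·1 = 1.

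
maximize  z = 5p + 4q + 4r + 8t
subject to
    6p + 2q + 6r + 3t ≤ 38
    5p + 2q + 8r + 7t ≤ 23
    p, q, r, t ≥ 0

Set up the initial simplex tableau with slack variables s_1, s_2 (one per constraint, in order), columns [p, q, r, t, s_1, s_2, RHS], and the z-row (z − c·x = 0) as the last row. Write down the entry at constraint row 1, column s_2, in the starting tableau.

Slack s_2 belongs to constraint 2; its column is the unit vector e_2, so the entry in row 1 is 0.

0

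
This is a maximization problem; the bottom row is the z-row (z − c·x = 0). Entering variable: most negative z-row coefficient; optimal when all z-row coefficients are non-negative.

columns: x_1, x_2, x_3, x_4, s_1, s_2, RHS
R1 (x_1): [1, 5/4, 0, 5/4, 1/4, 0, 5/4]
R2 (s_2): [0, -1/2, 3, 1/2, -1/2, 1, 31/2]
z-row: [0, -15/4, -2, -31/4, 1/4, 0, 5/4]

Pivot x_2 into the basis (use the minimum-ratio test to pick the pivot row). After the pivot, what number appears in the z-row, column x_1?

Ratio test on column x_2 — row 1: (5/4)/(5/4) = 1; row 2: entry -1/2 ≤ 0. Minimum is 1 at row 1 (x_1 leaves); pivot element 5/4.
Divide row 1 by 5/4; eliminate column x_2 from the other rows.
z-row update in column x_1: 0 − (-15/4)·(4/5) = 3.

3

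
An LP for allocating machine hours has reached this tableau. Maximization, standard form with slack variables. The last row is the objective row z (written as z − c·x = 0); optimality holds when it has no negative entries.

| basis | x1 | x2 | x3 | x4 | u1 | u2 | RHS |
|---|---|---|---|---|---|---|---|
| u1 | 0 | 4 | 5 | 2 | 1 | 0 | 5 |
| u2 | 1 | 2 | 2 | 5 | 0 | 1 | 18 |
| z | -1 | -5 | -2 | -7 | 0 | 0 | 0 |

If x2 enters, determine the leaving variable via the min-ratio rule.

Column x2 entries and ratios — u1: 5/4 = 5/4; u2: 18/2 = 9.
Smallest ratio is 5/4 in the row of u1, so u1 leaves.

u1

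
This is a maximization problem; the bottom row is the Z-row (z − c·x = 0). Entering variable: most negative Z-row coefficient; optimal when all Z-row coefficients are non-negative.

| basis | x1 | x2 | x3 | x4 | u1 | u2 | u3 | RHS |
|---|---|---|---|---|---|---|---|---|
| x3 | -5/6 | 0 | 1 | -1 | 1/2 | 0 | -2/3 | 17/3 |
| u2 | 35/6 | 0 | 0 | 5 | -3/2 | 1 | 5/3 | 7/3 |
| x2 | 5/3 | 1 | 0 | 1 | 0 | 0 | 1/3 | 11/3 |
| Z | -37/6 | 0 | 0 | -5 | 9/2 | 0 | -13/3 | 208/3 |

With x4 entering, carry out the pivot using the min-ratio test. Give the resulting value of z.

Ratio test on column x4 — row 1: entry -1 ≤ 0; row 2: (7/3)/5 = 7/15; row 3: (11/3)/1 = 11/3. Minimum is 7/15 at row 2 (u2 leaves); pivot element 5.
Pivot on row 2; the Z-row RHS becomes 208/3 − (-5)·(7/15) = 215/3.

215/3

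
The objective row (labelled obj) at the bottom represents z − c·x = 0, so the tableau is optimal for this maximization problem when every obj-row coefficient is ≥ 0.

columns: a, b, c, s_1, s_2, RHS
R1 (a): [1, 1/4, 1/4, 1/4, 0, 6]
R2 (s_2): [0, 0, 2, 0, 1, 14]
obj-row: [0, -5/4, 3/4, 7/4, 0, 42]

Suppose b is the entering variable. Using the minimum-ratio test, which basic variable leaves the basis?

Column b entries and ratios — a: 6/(1/4) = 24; s_2: 0 ≤ 0, skip.
Smallest ratio is 24 in the row of a, so a leaves.

a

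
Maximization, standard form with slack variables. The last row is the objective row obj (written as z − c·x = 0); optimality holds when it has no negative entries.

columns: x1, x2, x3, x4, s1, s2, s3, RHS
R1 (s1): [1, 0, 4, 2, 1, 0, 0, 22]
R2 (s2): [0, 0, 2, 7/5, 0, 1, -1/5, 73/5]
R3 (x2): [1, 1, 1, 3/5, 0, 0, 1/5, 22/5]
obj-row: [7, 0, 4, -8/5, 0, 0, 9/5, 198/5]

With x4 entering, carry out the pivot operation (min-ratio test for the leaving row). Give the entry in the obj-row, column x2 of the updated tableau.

8/3

Ratio test on column x4 — row 1: 22/2 = 11; row 2: (73/5)/(7/5) = 73/7; row 3: (22/5)/(3/5) = 22/3. Minimum is 22/3 at row 3 (x2 leaves); pivot element 3/5.
Divide row 3 by 3/5; eliminate column x4 from the other rows.
obj-row update in column x2: 0 − (-8/5)·(5/3) = 8/3.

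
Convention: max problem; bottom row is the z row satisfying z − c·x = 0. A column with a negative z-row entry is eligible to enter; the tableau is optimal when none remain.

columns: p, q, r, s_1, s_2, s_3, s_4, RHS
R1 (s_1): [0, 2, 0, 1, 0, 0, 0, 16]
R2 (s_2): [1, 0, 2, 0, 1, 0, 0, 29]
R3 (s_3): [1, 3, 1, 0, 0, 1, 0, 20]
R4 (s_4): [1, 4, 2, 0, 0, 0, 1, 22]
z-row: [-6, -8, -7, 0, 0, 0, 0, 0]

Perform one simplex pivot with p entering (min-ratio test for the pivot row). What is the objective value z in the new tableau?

120

Ratio test on column p — row 1: entry 0 ≤ 0; row 2: 29/1 = 29; row 3: 20/1 = 20; row 4: 22/1 = 22. Minimum is 20 at row 3 (s_3 leaves); pivot element 1.
Pivot on row 3; the z-row RHS becomes 0 − (-6)·20 = 120.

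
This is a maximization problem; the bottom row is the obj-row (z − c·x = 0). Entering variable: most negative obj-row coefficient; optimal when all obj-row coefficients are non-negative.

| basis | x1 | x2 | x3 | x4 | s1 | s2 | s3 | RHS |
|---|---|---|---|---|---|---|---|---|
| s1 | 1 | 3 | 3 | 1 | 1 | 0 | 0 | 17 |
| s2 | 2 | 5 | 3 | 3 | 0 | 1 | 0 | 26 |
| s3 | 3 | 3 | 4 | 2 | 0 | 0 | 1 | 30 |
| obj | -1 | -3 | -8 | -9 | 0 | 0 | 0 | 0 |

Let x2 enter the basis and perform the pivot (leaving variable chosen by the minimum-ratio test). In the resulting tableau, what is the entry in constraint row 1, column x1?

-1/5

Ratio test on column x2 — row 1: 17/3 = 17/3; row 2: 26/5 = 26/5; row 3: 30/3 = 10. Minimum is 26/5 at row 2 (s2 leaves); pivot element 5.
Divide row 2 by 5; eliminate column x2 from the other rows.
Row 1 update in column x1: 1 − 3·(2/5) = -1/5.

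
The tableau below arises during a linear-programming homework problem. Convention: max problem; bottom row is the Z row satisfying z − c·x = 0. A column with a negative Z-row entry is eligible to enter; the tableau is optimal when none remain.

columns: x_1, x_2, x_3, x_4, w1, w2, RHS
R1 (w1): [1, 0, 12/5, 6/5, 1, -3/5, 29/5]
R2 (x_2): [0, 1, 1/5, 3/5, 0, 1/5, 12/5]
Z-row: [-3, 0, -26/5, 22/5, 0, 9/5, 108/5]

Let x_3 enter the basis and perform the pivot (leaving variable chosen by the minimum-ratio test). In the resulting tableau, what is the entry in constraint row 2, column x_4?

Ratio test on column x_3 — row 1: (29/5)/(12/5) = 29/12; row 2: (12/5)/(1/5) = 12. Minimum is 29/12 at row 1 (w1 leaves); pivot element 12/5.
Divide row 1 by 12/5; eliminate column x_3 from the other rows.
Row 2 update in column x_4: 3/5 − (1/5)·(1/2) = 1/2.

1/2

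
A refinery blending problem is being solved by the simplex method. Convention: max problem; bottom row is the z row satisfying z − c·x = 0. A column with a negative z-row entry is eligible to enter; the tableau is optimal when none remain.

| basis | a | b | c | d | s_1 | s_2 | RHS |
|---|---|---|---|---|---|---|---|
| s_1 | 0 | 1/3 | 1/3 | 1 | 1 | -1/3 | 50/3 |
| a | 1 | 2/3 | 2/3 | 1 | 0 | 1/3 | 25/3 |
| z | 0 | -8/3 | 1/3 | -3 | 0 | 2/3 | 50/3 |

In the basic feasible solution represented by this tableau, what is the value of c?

c is not in the basis, so in the current basic feasible solution c = 0.

0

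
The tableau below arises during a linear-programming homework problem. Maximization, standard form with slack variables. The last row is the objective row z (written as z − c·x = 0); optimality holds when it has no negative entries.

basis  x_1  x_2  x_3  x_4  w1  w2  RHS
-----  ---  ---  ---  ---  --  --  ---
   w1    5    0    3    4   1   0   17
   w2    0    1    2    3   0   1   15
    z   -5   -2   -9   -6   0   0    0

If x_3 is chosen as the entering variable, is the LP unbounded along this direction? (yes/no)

Column x_3 has positive entries in row(s) 1, 2, so the ratio test bounds it — not unbounded.

no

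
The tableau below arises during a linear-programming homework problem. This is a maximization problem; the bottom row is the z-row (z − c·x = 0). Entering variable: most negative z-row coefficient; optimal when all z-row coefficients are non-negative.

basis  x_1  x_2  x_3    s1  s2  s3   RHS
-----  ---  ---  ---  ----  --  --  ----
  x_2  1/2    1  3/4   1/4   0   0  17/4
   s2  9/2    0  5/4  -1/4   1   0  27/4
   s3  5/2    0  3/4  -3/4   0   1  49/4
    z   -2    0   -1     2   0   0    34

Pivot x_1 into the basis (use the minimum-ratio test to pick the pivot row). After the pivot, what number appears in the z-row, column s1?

Ratio test on column x_1 — row 1: (17/4)/(1/2) = 17/2; row 2: (27/4)/(9/2) = 3/2; row 3: (49/4)/(5/2) = 49/10. Minimum is 3/2 at row 2 (s2 leaves); pivot element 9/2.
Divide row 2 by 9/2; eliminate column x_1 from the other rows.
z-row update in column s1: 2 − (-2)·(-1/18) = 17/9.

17/9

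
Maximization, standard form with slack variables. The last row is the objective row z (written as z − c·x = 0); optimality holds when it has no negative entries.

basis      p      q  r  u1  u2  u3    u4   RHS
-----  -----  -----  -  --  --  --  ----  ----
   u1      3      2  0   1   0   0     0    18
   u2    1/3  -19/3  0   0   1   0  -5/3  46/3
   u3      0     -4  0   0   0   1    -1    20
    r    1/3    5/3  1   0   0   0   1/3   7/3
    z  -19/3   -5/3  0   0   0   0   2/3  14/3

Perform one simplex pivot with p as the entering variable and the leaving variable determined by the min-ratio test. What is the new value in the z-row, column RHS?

128/3

Ratio test on column p — row 1: 18/3 = 6; row 2: (46/3)/(1/3) = 46; row 3: entry 0 ≤ 0; row 4: (7/3)/(1/3) = 7. Minimum is 6 at row 1 (u1 leaves); pivot element 3.
Divide row 1 by 3; eliminate column p from the other rows.
z-row update in column RHS: 14/3 − (-19/3)·6 = 128/3.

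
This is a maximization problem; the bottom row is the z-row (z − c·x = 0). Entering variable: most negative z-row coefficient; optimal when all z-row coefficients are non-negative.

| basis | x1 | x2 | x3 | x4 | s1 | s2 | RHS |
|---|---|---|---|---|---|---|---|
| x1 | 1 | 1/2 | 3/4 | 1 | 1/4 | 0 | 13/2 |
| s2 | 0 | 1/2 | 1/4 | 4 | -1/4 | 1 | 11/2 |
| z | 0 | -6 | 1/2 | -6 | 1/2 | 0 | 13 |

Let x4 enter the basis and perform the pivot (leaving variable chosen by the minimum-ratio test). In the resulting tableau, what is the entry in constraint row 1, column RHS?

41/8

Ratio test on column x4 — row 1: (13/2)/1 = 13/2; row 2: (11/2)/4 = 11/8. Minimum is 11/8 at row 2 (s2 leaves); pivot element 4.
Divide row 2 by 4; eliminate column x4 from the other rows.
Row 1 update in column RHS: 13/2 − 1·(11/8) = 41/8.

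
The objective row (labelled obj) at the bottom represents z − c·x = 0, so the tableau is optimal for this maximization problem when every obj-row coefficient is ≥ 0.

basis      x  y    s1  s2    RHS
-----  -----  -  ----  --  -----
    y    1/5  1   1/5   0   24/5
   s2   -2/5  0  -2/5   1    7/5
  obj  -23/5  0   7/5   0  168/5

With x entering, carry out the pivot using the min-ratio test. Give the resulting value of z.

144

Ratio test on column x — row 1: (24/5)/(1/5) = 24; row 2: entry -2/5 ≤ 0. Minimum is 24 at row 1 (y leaves); pivot element 1/5.
Pivot on row 1; the obj-row RHS becomes 168/5 − (-23/5)·24 = 144.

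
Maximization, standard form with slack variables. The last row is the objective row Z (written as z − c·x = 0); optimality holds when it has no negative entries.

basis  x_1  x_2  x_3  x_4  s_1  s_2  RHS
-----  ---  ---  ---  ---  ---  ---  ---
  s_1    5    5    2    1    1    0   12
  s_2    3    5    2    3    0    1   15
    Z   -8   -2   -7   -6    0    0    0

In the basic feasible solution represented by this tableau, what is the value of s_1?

12

s_1 is basic (row 1); its value is the RHS of that row, 12.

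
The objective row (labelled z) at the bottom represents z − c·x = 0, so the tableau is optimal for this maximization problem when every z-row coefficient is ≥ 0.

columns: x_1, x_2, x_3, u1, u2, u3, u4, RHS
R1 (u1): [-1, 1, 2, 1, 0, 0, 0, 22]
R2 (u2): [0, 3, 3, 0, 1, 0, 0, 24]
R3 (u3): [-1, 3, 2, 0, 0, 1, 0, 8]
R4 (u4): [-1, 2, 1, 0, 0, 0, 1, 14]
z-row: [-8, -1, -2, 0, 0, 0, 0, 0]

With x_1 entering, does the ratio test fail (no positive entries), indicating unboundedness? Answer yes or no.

yes

Every constraint-row entry in column x_1 is ≤ 0, so increasing x_1 is unbounded.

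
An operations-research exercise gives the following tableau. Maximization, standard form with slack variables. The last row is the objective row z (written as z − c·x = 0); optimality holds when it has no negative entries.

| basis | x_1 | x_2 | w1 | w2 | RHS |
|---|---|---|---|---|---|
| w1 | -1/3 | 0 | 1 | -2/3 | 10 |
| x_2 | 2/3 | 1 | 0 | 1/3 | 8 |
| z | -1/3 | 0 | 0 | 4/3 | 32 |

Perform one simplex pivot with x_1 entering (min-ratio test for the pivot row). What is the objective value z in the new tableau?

Ratio test on column x_1 — row 1: entry -1/3 ≤ 0; row 2: 8/(2/3) = 12. Minimum is 12 at row 2 (x_2 leaves); pivot element 2/3.
Pivot on row 2; the z-row RHS becomes 32 − (-1/3)·12 = 36.

36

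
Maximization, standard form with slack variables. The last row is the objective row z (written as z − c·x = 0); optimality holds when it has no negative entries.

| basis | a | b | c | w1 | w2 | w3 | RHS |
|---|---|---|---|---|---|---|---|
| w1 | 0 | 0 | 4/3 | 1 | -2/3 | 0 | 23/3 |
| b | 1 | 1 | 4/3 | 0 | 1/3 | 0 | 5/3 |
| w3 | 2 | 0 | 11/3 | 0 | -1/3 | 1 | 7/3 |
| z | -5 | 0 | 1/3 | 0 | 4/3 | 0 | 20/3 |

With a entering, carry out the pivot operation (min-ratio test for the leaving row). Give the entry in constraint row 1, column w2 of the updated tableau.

Ratio test on column a — row 1: entry 0 ≤ 0; row 2: (5/3)/1 = 5/3; row 3: (7/3)/2 = 7/6. Minimum is 7/6 at row 3 (w3 leaves); pivot element 2.
Divide row 3 by 2; eliminate column a from the other rows.
Row 1 update in column w2: -2/3 − 0·(-1/6) = -2/3.

-2/3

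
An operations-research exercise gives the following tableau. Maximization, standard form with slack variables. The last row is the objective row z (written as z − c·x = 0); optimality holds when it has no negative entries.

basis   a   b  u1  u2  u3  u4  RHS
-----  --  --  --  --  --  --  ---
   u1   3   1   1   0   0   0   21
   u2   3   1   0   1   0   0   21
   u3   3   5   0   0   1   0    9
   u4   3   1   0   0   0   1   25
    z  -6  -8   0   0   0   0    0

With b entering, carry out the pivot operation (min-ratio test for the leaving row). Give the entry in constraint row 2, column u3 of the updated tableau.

-1/5

Ratio test on column b — row 1: 21/1 = 21; row 2: 21/1 = 21; row 3: 9/5 = 9/5; row 4: 25/1 = 25. Minimum is 9/5 at row 3 (u3 leaves); pivot element 5.
Divide row 3 by 5; eliminate column b from the other rows.
Row 2 update in column u3: 0 − 1·(1/5) = -1/5.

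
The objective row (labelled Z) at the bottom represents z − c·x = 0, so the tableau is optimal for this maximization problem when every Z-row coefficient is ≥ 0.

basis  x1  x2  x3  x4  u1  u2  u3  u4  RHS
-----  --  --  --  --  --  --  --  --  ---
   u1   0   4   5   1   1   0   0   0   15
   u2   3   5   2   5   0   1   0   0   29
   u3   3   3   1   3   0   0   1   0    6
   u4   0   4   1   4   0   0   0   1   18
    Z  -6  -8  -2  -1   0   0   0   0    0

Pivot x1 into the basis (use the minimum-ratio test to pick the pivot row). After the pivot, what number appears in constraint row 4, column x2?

4

Ratio test on column x1 — row 1: entry 0 ≤ 0; row 2: 29/3 = 29/3; row 3: 6/3 = 2; row 4: entry 0 ≤ 0. Minimum is 2 at row 3 (u3 leaves); pivot element 3.
Divide row 3 by 3; eliminate column x1 from the other rows.
Row 4 update in column x2: 4 − 0·1 = 4.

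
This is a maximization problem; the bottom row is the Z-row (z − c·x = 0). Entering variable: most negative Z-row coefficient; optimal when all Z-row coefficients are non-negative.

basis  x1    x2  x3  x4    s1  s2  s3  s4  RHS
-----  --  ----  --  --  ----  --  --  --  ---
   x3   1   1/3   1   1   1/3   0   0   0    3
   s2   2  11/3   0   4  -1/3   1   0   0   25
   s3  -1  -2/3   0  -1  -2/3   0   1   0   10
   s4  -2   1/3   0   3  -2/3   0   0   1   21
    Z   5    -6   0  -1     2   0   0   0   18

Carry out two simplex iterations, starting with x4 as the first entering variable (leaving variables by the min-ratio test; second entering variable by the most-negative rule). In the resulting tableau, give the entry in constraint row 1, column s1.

Ratio test on column x4 — row 1: 3/1 = 3; row 2: 25/4 = 25/4; row 3: entry -1 ≤ 0; row 4: 21/3 = 7. Minimum is 3 at row 1 (x3 leaves); pivot element 1.
Divide row 1 by 1; eliminate column x4 from the other rows.
Second iteration: most negative Z-row entry is -17/3 in column x2, so x2 enters.
Ratio test on column x2 — row 1: 3/(1/3) = 9; row 2: 13/(7/3) = 39/7; row 3: entry -1/3 ≤ 0; row 4: entry -2/3 ≤ 0. Minimum is 39/7 at row 2 (s2 leaves); pivot element 7/3.
Divide row 2 by 7/3; eliminate column x2 from the other rows.
After both pivots, the entry at constraint row 1, column s1 is 4/7.

4/7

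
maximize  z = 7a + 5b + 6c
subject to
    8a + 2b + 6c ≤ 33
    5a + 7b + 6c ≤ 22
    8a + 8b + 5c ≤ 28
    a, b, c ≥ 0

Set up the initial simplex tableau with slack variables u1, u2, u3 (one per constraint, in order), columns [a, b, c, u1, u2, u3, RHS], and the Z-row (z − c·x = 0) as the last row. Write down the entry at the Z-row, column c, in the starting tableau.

The Z-row carries the negated objective coefficients: the c entry is -6.

-6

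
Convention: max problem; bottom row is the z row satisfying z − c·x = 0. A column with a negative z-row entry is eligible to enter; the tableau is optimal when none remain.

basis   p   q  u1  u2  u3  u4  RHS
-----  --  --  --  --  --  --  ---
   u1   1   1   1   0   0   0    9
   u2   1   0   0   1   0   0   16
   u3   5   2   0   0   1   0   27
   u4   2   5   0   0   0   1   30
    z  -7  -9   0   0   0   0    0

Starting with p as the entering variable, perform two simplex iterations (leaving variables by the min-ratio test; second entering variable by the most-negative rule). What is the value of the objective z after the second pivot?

Ratio test on column p — row 1: 9/1 = 9; row 2: 16/1 = 16; row 3: 27/5 = 27/5; row 4: 30/2 = 15. Minimum is 27/5 at row 3 (u3 leaves); pivot element 5.
Pivot on row 3; the z-row RHS becomes 0 − (-7)·(27/5) = 189/5.
Next entering variable (most negative z-row entry -31/5): q.
Ratio test on column q — row 1: (18/5)/(3/5) = 6; row 2: entry -2/5 ≤ 0; row 3: (27/5)/(2/5) = 27/2; row 4: (96/5)/(21/5) = 32/7. Minimum is 32/7 at row 4 (u4 leaves); pivot element 21/5.
After the second pivot the z-row RHS is 189/5 − (-31/5)·(32/7) = 463/7.

463/7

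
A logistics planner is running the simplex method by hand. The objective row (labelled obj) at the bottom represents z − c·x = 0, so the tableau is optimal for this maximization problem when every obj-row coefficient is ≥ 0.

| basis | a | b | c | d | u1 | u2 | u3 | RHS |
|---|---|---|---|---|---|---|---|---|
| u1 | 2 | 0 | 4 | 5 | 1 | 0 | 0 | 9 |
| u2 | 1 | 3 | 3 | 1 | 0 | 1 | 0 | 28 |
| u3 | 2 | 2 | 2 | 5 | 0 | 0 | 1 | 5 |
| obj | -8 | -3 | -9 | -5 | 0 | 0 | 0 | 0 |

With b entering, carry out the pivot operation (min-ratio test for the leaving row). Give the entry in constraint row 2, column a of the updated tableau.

Ratio test on column b — row 1: entry 0 ≤ 0; row 2: 28/3 = 28/3; row 3: 5/2 = 5/2. Minimum is 5/2 at row 3 (u3 leaves); pivot element 2.
Divide row 3 by 2; eliminate column b from the other rows.
Row 2 update in column a: 1 − 3·1 = -2.

-2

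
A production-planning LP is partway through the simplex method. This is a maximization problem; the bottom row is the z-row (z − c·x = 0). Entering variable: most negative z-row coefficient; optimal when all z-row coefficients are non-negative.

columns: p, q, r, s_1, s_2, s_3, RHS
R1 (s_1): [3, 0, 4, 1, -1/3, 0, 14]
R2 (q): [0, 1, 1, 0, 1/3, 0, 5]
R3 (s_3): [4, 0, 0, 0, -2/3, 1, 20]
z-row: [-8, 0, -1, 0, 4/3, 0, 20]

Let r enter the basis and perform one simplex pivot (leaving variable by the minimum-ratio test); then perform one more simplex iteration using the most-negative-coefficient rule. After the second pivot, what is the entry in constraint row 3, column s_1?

-4/3

Ratio test on column r — row 1: 14/4 = 7/2; row 2: 5/1 = 5; row 3: entry 0 ≤ 0. Minimum is 7/2 at row 1 (s_1 leaves); pivot element 4.
Divide row 1 by 4; eliminate column r from the other rows.
Second iteration: most negative z-row entry is -29/4 in column p, so p enters.
Ratio test on column p — row 1: (7/2)/(3/4) = 14/3; row 2: entry -3/4 ≤ 0; row 3: 20/4 = 5. Minimum is 14/3 at row 1 (r leaves); pivot element 3/4.
Divide row 1 by 3/4; eliminate column p from the other rows.
After both pivots, the entry at constraint row 3, column s_1 is -4/3.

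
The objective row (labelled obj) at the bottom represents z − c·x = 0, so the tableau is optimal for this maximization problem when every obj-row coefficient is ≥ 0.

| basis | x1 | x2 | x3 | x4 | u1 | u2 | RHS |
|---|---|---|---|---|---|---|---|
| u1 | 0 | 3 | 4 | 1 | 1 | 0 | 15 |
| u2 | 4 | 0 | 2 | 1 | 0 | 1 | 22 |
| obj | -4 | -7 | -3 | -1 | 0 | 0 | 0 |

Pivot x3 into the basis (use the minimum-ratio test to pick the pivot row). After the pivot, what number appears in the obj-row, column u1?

Ratio test on column x3 — row 1: 15/4 = 15/4; row 2: 22/2 = 11. Minimum is 15/4 at row 1 (u1 leaves); pivot element 4.
Divide row 1 by 4; eliminate column x3 from the other rows.
obj-row update in column u1: 0 − (-3)·(1/4) = 3/4.

3/4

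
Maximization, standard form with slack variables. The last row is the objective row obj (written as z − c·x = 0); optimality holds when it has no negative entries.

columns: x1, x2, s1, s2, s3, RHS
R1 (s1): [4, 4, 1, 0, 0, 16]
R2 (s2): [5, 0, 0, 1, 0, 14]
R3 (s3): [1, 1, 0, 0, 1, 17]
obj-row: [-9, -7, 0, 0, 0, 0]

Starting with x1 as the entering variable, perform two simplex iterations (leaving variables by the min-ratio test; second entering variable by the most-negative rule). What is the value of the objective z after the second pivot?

168/5

Ratio test on column x1 — row 1: 16/4 = 4; row 2: 14/5 = 14/5; row 3: 17/1 = 17. Minimum is 14/5 at row 2 (s2 leaves); pivot element 5.
Pivot on row 2; the obj-row RHS becomes 0 − (-9)·(14/5) = 126/5.
Next entering variable (most negative obj-row entry -7): x2.
Ratio test on column x2 — row 1: (24/5)/4 = 6/5; row 2: entry 0 ≤ 0; row 3: (71/5)/1 = 71/5. Minimum is 6/5 at row 1 (s1 leaves); pivot element 4.
After the second pivot the obj-row RHS is 126/5 − (-7)·(6/5) = 168/5.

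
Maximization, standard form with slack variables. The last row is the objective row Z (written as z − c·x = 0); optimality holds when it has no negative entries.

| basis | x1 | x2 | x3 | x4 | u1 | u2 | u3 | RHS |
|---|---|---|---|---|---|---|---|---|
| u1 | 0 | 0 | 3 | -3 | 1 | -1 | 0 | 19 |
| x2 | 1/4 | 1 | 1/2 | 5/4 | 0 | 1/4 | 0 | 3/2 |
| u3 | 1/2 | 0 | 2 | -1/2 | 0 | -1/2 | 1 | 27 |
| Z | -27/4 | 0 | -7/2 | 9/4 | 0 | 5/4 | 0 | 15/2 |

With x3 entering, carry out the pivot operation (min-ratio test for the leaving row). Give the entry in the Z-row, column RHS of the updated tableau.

18

Ratio test on column x3 — row 1: 19/3 = 19/3; row 2: (3/2)/(1/2) = 3; row 3: 27/2 = 27/2. Minimum is 3 at row 2 (x2 leaves); pivot element 1/2.
Divide row 2 by 1/2; eliminate column x3 from the other rows.
Z-row update in column RHS: 15/2 − (-7/2)·3 = 18.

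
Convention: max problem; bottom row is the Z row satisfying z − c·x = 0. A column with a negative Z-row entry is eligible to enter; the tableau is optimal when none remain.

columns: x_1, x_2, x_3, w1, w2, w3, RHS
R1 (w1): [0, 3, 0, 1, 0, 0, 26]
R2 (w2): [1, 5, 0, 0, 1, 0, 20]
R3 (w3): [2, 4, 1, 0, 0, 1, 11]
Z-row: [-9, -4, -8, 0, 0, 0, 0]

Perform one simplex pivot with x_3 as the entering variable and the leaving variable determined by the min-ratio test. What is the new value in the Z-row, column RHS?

Ratio test on column x_3 — row 1: entry 0 ≤ 0; row 2: entry 0 ≤ 0; row 3: 11/1 = 11. Minimum is 11 at row 3 (w3 leaves); pivot element 1.
Divide row 3 by 1; eliminate column x_3 from the other rows.
Z-row update in column RHS: 0 − (-8)·11 = 88.

88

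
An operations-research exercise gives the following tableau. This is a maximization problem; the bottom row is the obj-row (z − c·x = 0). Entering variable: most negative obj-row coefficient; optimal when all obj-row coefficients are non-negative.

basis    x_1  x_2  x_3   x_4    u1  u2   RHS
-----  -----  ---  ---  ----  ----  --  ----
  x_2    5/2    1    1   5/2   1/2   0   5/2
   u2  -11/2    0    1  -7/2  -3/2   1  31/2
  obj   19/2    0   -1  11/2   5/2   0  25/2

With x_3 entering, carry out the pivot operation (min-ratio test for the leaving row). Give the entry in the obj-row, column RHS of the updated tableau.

15

Ratio test on column x_3 — row 1: (5/2)/1 = 5/2; row 2: (31/2)/1 = 31/2. Minimum is 5/2 at row 1 (x_2 leaves); pivot element 1.
Divide row 1 by 1; eliminate column x_3 from the other rows.
obj-row update in column RHS: 25/2 − (-1)·(5/2) = 15.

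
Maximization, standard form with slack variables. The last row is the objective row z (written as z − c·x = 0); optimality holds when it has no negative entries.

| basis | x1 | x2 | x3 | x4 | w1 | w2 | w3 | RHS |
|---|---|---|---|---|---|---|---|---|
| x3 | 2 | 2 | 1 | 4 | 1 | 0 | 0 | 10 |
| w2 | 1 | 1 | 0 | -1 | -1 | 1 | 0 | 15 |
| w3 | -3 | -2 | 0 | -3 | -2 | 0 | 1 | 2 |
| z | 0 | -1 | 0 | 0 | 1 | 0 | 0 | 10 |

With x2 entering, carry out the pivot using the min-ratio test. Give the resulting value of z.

Ratio test on column x2 — row 1: 10/2 = 5; row 2: 15/1 = 15; row 3: entry -2 ≤ 0. Minimum is 5 at row 1 (x3 leaves); pivot element 2.
Pivot on row 1; the z-row RHS becomes 10 − (-1)·5 = 15.

15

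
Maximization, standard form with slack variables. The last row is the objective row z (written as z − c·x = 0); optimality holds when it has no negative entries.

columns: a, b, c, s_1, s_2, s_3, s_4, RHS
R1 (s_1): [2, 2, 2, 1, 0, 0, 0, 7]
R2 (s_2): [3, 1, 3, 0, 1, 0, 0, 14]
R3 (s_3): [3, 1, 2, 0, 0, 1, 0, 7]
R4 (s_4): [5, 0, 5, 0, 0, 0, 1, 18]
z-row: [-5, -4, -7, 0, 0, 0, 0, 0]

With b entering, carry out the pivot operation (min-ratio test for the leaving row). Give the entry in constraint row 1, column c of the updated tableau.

1

Ratio test on column b — row 1: 7/2 = 7/2; row 2: 14/1 = 14; row 3: 7/1 = 7; row 4: entry 0 ≤ 0. Minimum is 7/2 at row 1 (s_1 leaves); pivot element 2.
Divide row 1 by 2; eliminate column b from the other rows.
In the new row 1, the c entry is the old entry divided by the pivot: 2/2 = 1.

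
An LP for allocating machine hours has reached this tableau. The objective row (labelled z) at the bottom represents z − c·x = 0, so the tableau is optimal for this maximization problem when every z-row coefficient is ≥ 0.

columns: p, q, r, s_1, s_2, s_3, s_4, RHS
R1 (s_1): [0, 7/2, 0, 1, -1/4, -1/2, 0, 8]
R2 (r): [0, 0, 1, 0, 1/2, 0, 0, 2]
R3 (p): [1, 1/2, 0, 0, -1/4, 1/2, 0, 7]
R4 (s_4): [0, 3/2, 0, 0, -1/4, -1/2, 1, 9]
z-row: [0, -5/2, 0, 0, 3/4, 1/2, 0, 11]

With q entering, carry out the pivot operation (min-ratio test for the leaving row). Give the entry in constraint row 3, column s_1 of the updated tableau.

-1/7

Ratio test on column q — row 1: 8/(7/2) = 16/7; row 2: entry 0 ≤ 0; row 3: 7/(1/2) = 14; row 4: 9/(3/2) = 6. Minimum is 16/7 at row 1 (s_1 leaves); pivot element 7/2.
Divide row 1 by 7/2; eliminate column q from the other rows.
Row 3 update in column s_1: 0 − (1/2)·(2/7) = -1/7.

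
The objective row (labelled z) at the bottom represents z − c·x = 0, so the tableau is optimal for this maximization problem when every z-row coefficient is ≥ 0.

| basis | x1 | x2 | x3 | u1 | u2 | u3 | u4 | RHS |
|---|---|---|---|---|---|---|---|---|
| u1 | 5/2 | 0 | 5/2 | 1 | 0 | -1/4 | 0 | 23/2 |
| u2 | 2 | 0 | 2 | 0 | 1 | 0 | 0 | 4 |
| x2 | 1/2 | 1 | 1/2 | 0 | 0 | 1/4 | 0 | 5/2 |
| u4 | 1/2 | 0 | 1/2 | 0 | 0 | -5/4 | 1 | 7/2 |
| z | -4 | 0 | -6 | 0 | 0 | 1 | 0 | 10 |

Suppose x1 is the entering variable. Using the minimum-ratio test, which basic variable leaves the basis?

Column x1 entries and ratios — u1: (23/2)/(5/2) = 23/5; u2: 4/2 = 2; x2: (5/2)/(1/2) = 5; u4: (7/2)/(1/2) = 7.
Smallest ratio is 2 in the row of u2, so u2 leaves.

u2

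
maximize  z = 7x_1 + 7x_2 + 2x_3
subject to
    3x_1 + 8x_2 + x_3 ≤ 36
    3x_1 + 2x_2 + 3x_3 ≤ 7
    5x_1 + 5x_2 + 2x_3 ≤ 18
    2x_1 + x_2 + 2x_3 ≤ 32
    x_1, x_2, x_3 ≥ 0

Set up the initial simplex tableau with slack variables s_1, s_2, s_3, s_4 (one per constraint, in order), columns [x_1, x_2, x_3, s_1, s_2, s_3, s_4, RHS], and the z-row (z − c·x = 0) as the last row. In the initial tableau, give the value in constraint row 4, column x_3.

Constraint 4 has coefficient 2 on x_3.

2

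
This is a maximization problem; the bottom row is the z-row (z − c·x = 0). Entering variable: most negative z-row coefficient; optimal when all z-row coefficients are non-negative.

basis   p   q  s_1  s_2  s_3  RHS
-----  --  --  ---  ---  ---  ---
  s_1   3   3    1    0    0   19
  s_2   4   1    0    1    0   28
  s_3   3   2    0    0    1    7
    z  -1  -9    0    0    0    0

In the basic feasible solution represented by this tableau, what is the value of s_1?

19

s_1 is basic (row 1); its value is the RHS of that row, 19.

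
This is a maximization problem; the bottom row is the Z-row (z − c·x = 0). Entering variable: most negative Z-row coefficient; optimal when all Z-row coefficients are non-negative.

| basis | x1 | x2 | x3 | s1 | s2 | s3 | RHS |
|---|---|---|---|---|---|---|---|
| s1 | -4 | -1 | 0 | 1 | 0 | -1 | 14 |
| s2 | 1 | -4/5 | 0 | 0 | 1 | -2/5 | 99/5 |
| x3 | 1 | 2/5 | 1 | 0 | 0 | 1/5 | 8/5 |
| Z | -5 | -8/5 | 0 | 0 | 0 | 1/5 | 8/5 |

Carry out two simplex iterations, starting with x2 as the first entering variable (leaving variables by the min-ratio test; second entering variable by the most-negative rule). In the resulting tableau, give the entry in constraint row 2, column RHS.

Ratio test on column x2 — row 1: entry -1 ≤ 0; row 2: entry -4/5 ≤ 0; row 3: (8/5)/(2/5) = 4. Minimum is 4 at row 3 (x3 leaves); pivot element 2/5.
Divide row 3 by 2/5; eliminate column x2 from the other rows.
Second iteration: most negative Z-row entry is -1 in column x1, so x1 enters.
Ratio test on column x1 — row 1: entry -3/2 ≤ 0; row 2: 23/3 = 23/3; row 3: 4/(5/2) = 8/5. Minimum is 8/5 at row 3 (x2 leaves); pivot element 5/2.
Divide row 3 by 5/2; eliminate column x1 from the other rows.
After both pivots, the entry at constraint row 2, column RHS is 91/5.

91/5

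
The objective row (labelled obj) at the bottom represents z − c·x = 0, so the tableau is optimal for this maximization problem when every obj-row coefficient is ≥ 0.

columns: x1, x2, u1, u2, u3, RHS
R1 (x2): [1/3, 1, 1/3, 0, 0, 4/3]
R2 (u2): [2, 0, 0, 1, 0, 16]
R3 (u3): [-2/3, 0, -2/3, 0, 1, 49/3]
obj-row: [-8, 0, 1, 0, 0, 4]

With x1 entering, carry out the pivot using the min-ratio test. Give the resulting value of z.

36

Ratio test on column x1 — row 1: (4/3)/(1/3) = 4; row 2: 16/2 = 8; row 3: entry -2/3 ≤ 0. Minimum is 4 at row 1 (x2 leaves); pivot element 1/3.
Pivot on row 1; the obj-row RHS becomes 4 − (-8)·4 = 36.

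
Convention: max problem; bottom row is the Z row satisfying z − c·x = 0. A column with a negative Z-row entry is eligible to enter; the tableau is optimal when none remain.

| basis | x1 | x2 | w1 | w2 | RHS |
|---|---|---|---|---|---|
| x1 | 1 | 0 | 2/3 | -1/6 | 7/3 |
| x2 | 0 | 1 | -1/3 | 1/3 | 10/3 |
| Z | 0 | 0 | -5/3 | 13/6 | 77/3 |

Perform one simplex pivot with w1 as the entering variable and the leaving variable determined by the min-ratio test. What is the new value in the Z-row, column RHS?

63/2

Ratio test on column w1 — row 1: (7/3)/(2/3) = 7/2; row 2: entry -1/3 ≤ 0. Minimum is 7/2 at row 1 (x1 leaves); pivot element 2/3.
Divide row 1 by 2/3; eliminate column w1 from the other rows.
Z-row update in column RHS: 77/3 − (-5/3)·(7/2) = 63/2.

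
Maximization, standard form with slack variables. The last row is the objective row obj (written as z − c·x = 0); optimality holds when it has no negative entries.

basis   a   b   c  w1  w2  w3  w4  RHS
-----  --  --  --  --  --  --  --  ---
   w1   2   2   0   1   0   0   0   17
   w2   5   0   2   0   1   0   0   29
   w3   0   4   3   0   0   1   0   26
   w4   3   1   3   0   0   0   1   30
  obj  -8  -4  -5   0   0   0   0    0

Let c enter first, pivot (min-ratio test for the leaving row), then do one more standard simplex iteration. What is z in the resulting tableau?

Ratio test on column c — row 1: entry 0 ≤ 0; row 2: 29/2 = 29/2; row 3: 26/3 = 26/3; row 4: 30/3 = 10. Minimum is 26/3 at row 3 (w3 leaves); pivot element 3.
Pivot on row 3; the obj-row RHS becomes 0 − (-5)·(26/3) = 130/3.
Next entering variable (most negative obj-row entry -8): a.
Ratio test on column a — row 1: 17/2 = 17/2; row 2: (35/3)/5 = 7/3; row 3: entry 0 ≤ 0; row 4: 4/3 = 4/3. Minimum is 4/3 at row 4 (w4 leaves); pivot element 3.
After the second pivot the obj-row RHS is 130/3 − (-8)·(4/3) = 54.

54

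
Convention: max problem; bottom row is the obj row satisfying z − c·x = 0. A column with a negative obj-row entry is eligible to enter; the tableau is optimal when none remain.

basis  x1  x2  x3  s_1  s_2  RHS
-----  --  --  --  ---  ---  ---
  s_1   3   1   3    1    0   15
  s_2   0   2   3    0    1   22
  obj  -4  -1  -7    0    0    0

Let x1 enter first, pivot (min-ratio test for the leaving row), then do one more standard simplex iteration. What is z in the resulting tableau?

Ratio test on column x1 — row 1: 15/3 = 5; row 2: entry 0 ≤ 0. Minimum is 5 at row 1 (s_1 leaves); pivot element 3.
Pivot on row 1; the obj-row RHS becomes 0 − (-4)·5 = 20.
Next entering variable (most negative obj-row entry -3): x3.
Ratio test on column x3 — row 1: 5/1 = 5; row 2: 22/3 = 22/3. Minimum is 5 at row 1 (x1 leaves); pivot element 1.
After the second pivot the obj-row RHS is 20 − (-3)·5 = 35.

35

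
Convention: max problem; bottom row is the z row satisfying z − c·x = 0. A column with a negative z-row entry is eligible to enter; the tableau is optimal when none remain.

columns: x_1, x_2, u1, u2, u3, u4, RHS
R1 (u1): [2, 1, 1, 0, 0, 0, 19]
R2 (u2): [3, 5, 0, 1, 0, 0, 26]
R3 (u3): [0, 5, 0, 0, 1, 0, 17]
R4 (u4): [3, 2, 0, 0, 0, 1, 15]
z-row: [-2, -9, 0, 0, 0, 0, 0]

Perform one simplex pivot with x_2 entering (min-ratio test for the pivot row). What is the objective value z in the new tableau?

153/5

Ratio test on column x_2 — row 1: 19/1 = 19; row 2: 26/5 = 26/5; row 3: 17/5 = 17/5; row 4: 15/2 = 15/2. Minimum is 17/5 at row 3 (u3 leaves); pivot element 5.
Pivot on row 3; the z-row RHS becomes 0 − (-9)·(17/5) = 153/5.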